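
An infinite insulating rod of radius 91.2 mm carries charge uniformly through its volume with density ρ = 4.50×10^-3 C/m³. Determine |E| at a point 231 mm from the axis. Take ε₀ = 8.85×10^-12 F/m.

|E| ≈ 9.15×10^6 N/C

Take a coaxial cylindrical Gaussian surface of radius r = 231 mm and length L (r > 91.2 mm, full cross-section enclosed).
λ_enc = ρ·πR² = (4.50×10^-3)π(0.0912)² = 1.176×10^-4 C/m.
Gauss's law: E·2πrL = λ_enc L/ε₀.
E = |λ_enc|/(2πε₀r) = (1.176×10^-4)/(2π·8.85×10^-12·0.231) = 9.15e6 N/C.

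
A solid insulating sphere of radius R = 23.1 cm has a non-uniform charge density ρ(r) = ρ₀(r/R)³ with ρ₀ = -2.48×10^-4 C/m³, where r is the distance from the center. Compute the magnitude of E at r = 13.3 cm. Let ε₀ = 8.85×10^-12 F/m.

E ≈ 1.19e5 N/C

By spherical symmetry E is radial; choose a Gaussian sphere of radius r = 13.3 cm (r < R).
Integrate the density: Q_enc = 4π ∫₀^r ρ₀(r'/R)^3 r'² dr' = 4πρ₀ r^6/(6·R³) = -2.332e-7 C.
By Gauss's law, ∮E·dA = E·4πr² = Q_enc/ε₀.
E = |Q_enc|/(4πε₀r²) = (2.332e-7)/(4π·8.85×10^-12·(0.133)²) = 1.19e5 N/C.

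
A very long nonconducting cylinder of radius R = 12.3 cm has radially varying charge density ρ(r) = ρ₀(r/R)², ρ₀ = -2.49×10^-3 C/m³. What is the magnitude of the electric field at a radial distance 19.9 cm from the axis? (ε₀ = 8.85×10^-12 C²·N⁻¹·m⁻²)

Take a coaxial cylindrical Gaussian surface of radius r = 19.9 cm and length L (r > R, full charge per length enclosed).
λ_enc = 2π ∫₀^R ρ₀(r'/R)^2 r' dr' = 2πρ₀R²/4 = -5.917×10^-5 C/m.
By Gauss's law (flux through the curved wall only), E·2πrL = λ_enc L/ε₀.
E = |λ_enc|/(2πε₀r) = (5.917×10^-5)/(2π·8.85×10^-12·0.199) = 5.35×10^6 N/C.

E ≈ 5.35×10^6 N/C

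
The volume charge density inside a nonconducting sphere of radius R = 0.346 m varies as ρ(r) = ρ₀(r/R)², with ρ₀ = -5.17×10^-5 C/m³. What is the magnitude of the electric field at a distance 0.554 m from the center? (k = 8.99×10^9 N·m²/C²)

Use a concentric Gaussian sphere at r = 0.554 m (r > R, all charge enclosed).
Q_enc = 4π ∫₀^R ρ₀(r'/R)^2 r'² dr' = 4πρ₀R³/5 = -5.382×10^-6 C.
By Gauss's law, ∮E·dA = E·4πr² = Q_enc/ε₀.
E = k|Q_enc|/r² = (8.99×10^9)(5.382×10^-6)/(0.554)² = 1.58e5 N/C.

|E| = 1.58e5 N/C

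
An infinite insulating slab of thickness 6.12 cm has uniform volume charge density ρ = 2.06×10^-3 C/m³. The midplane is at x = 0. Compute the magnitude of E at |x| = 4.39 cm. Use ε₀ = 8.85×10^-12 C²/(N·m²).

The point |x| = 4.39 cm lies outside the slab (half-thickness 0.0306 m). A symmetric pillbox spanning the full slab encloses Q_enc = ρ·d·A.
Flux = 2EA ⇒ E = |ρ|d/(2ε₀), independent of distance outside.
E = (2.06e-3)(0.0612)/(2·8.85×10^-12) = 7.12×10^6 N/C.

E ≈ 7.12×10^6 N/C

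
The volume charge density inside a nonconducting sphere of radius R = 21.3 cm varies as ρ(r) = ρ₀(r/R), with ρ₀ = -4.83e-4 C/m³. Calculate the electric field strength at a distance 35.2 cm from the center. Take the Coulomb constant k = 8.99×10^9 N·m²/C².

Take a concentric spherical Gaussian surface of radius r = 35.2 cm (r > R, all charge enclosed).
Q_enc = 4π ∫₀^R ρ₀(r'/R)^1 r'² dr' = 4πρ₀R³/4 = -1.466e-5 C.
Gauss's law: E·4πr² = Q_enc/ε₀.
E = k|Q_enc|/r² = (8.99×10^9)(1.466×10^-5)/(0.352)² = 1.06e6 N/C.

|E| ≈ 1.06×10^6 N/C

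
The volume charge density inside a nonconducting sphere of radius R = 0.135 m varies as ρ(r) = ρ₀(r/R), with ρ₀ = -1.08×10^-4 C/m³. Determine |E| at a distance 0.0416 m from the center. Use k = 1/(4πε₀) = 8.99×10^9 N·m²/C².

3.91e4 N/C

Take a concentric spherical Gaussian surface of radius r = 0.0416 m (r < R).
Q_enc = ∫₀^r ρ(r')·4πr'² dr' = (4πρ₀/R) ∫₀^r r'^3 dr' = 4πρ₀ r^4/(4·R) = -7.527×10^-9 C.
Applying ∮E·dA = Q_enc/ε₀ with Φ = E(4πr²):
E = k|Q_enc|/r² = (8.99×10^9)(7.527×10^-9)/(0.0416)² = 3.91×10^4 N/C.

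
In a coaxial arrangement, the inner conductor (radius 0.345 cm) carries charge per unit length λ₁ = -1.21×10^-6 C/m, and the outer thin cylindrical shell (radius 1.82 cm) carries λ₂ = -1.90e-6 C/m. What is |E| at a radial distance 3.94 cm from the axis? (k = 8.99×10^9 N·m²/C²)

Choose a coaxial cylinder of radius r = 3.94 cm (arbitrary length L) as the Gaussian surface (r > 1.82 cm, enclosing both).
λ_enc = λ₁ + λ₂ = (-1.21×10^-6) + (-1.90e-6) = -3.11e-6 C/m.
By Gauss's law (flux through the curved wall only), E·2πrL = λ_enc L/ε₀.
E = 2k|λ_enc|/r = 2(8.99×10^9)(3.11×10^-6)/(0.0394) = 1.42e6 N/C.

E ≈ 1.42×10^6 N/C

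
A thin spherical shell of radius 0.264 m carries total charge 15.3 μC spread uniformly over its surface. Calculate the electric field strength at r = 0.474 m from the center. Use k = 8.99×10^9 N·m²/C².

6.12×10^5 V/m

Use a concentric Gaussian sphere at r = 0.474 m (r > 0.264 m).
The entire shell is enclosed: Q_enc = 1.53×10^-5 C.
Applying ∮E·dA = Q_enc/ε₀ with Φ = E(4πr²):
E = k|Q_enc|/r² = (8.99×10^9)(1.53×10^-5)/(0.474)² = 6.12×10^5 N/C.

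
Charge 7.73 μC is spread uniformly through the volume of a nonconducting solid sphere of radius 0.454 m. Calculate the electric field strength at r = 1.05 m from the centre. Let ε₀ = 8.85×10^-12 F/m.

Take a concentric spherical Gaussian surface of radius r = 1.05 m (r > R, so the entire charge is enclosed).
Q_enc = 7.73 μC = 7.73×10^-6 C.
Applying ∮E·dA = Q_enc/ε₀ with Φ = E(4πr²):
E = |Q_enc|/(4πε₀r²) = (7.73e-6)/(4π·8.85×10^-12·(1.05)²) = 6.30e4 N/C.

6.30×10^4 N/C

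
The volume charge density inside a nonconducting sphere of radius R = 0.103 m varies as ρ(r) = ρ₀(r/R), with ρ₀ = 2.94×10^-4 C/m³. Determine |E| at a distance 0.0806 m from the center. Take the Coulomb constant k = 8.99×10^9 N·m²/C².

E ≈ 5.24×10^5 N/C

Use a concentric Gaussian sphere at r = 0.0806 m (r < R).
Integrate the density: Q_enc = 4π ∫₀^r ρ₀(r'/R)^1 r'² dr' = 4πρ₀ r^4/(4·R) = 3.784×10^-7 C.
By Gauss's law, ∮E·dA = E·4πr² = Q_enc/ε₀.
E = k|Q_enc|/r² = (8.99×10^9)(3.784×10^-7)/(0.0806)² = 5.24e5 N/C.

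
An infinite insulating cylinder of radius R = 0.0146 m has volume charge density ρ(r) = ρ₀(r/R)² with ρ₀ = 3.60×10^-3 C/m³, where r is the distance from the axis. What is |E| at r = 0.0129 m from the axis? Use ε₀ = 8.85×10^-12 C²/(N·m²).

Take a coaxial cylindrical Gaussian surface of radius r = 0.0129 m and length L (r < R).
λ_enc = ∫₀^r ρ(r')·2πr' dr' = (2πρ₀/R²)·r^4/4 = 7.346×10^-7 C/m.
Since E is radial and uniform over the curved surface, Φ = E·2πrL = Q_enc/ε₀ = λ_enc L/ε₀.
E = |λ_enc|/(2πε₀r) = (7.346×10^-7)/(2π·8.85×10^-12·0.0129) = 1.02e6 N/C.

1.02×10^6 N/C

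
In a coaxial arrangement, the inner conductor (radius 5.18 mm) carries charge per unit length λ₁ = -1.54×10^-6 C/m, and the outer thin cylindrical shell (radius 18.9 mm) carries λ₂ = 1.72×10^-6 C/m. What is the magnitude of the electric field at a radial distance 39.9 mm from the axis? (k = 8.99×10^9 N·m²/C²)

8.11×10^4 N/C

Take a coaxial cylindrical Gaussian surface of radius r = 39.9 mm and length L (r > 18.9 mm, enclosing both).
λ_enc = λ₁ + λ₂ = (-1.54×10^-6) + (1.72e-6) = 1.80×10^-7 C/m.
By Gauss's law (flux through the curved wall only), E·2πrL = λ_enc L/ε₀.
E = 2k|λ_enc|/r = 2(8.99×10^9)(1.80e-7)/(0.0399) = 8.11×10^4 N/C.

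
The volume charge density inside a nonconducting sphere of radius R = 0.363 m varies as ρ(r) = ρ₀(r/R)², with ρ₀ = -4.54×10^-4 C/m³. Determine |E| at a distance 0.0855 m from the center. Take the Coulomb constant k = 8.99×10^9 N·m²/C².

Take a concentric spherical Gaussian surface of radius r = 0.0855 m (r < R).
Q_enc = ∫₀^r ρ(r')·4πr'² dr' = (4πρ₀/R²) ∫₀^r r'^4 dr' = 4πρ₀ r^5/(5·R²) = -3.957e-8 C.
By Gauss's law, ∮E·dA = E·4πr² = Q_enc/ε₀.
E = k|Q_enc|/r² = (8.99×10^9)(3.957×10^-8)/(0.0855)² = 4.87×10^4 N/C.

|E| = 4.87×10^4 N/C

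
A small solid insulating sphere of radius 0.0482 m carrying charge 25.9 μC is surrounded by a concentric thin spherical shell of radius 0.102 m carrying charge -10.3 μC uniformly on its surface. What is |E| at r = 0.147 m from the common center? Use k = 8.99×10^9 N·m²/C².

Take a concentric spherical Gaussian surface of radius r = 0.147 m (r > 0.102 m, enclosing both).
Q_enc = (25.9 μC) + (-10.3 μC) = 1.56×10^-5 C.
Gauss's law: E·4πr² = Q_enc/ε₀.
E = k|Q_enc|/r² = (8.99×10^9)(1.56×10^-5)/(0.147)² = 6.49×10^6 N/C.

|E| = 6.49×10^6 N/C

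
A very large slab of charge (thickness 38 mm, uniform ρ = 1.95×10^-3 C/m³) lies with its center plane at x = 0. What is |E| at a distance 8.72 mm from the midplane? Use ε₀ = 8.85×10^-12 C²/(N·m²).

By symmetry E is perpendicular to the slab. A Gaussian pillbox from −8.72 mm to +8.72 mm (face area A) lies entirely within the slab.
Q_enc = ρ·(2x)·A and flux = 2EA, so 2EA = 2ρxA/ε₀ ⇒ E = |ρ|x/ε₀.
E = (1.95e-3)(0.00872)/(8.85×10^-12) = 1.92×10^6 N/C.

E = 1.92e6 V/m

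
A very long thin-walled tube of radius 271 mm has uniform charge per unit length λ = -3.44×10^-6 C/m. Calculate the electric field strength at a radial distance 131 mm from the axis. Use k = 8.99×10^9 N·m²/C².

Coaxial Gaussian cylinder, radius r = 131 mm, length L (r < 271 mm, inside the shell).
All the surface charge lies outside this cylinder: Q_enc = 0, hence E = 0.

|E| = 0 V/m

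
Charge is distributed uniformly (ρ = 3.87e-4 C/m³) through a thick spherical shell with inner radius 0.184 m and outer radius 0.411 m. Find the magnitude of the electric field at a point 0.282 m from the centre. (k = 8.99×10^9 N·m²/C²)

By spherical symmetry E is radial; choose a Gaussian sphere of radius r = 0.282 m (within the shell material, 0.184 m < r < 0.411 m).
Only the shell between 0.184 m and r is enclosed: Q_enc = ρ·(4π/3)(r³ − a³) = (3.87×10^-4)·(4π/3)·((0.282)³ − (0.184)³) = 2.626e-5 C.
Since E is radial and uniform over the Gaussian sphere, Φ = E·4πr² = Q_enc/ε₀.
E = k|Q_enc|/r² = (8.99×10^9)(2.626×10^-5)/(0.282)² = 2.97e6 N/C.

2.97×10^6 V/m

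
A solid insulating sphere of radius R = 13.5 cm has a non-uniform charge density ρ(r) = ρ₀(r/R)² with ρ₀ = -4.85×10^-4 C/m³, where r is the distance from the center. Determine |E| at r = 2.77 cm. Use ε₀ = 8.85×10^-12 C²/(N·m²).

E = 1.28×10^4 N/C

By spherical symmetry E is radial; choose a Gaussian sphere of radius r = 2.77 cm (r < R).
Q_enc = ∫₀^r ρ(r')·4πr'² dr' = (4πρ₀/R²) ∫₀^r r'^4 dr' = 4πρ₀ r^5/(5·R²) = -1.091×10^-9 C.
Gauss's law: E·4πr² = Q_enc/ε₀.
E = |Q_enc|/(4πε₀r²) = (1.091e-9)/(4π·8.85×10^-12·(0.0277)²) = 1.28e4 N/C.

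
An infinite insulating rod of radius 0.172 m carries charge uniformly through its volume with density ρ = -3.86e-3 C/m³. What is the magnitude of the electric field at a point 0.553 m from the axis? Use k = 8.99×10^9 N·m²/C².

1.17e7 N/C

Choose a coaxial cylinder of radius r = 0.553 m (arbitrary length L) as the Gaussian surface (r > 0.172 m, full cross-section enclosed).
λ_enc = ρ·πR² = (-3.86e-3)π(0.172)² = -3.588×10^-4 C/m.
Since E is radial and uniform over the curved surface, Φ = E·2πrL = Q_enc/ε₀ = λ_enc L/ε₀.
E = 2k|λ_enc|/r = 2(8.99×10^9)(3.588×10^-4)/(0.553) = 1.17×10^7 N/C.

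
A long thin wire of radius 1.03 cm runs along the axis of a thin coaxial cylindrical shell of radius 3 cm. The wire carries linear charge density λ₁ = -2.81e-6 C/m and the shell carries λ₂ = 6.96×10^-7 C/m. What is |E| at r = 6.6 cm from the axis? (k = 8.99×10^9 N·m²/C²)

Take a coaxial cylindrical Gaussian surface of radius r = 6.6 cm and length L (r > 3 cm, enclosing both).
λ_enc = λ₁ + λ₂ = (-2.81×10^-6) + (6.96×10^-7) = -2.114×10^-6 C/m.
Gauss's law: E·2πrL = λ_enc L/ε₀.
E = 2k|λ_enc|/r = 2(8.99×10^9)(2.114e-6)/(0.066) = 5.76×10^5 N/C.

|E| ≈ 5.76×10^5 V/m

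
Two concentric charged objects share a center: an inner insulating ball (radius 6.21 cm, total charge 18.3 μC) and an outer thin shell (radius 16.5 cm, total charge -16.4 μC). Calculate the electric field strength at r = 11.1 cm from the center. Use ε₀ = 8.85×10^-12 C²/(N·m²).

By spherical symmetry E is radial; choose a Gaussian sphere of radius r = 11.1 cm (between the bodies, 6.21 cm < r < 16.5 cm).
Only the inner charge is enclosed; the outer shell contributes nothing inside itself. Q_enc = 18.3 μC = 1.83e-5 C.
By Gauss's law, ∮E·dA = E·4πr² = Q_enc/ε₀.
E = |Q_enc|/(4πε₀r²) = (1.83×10^-5)/(4π·8.85×10^-12·(0.111)²) = 1.34×10^7 N/C.

1.34×10^7 N/C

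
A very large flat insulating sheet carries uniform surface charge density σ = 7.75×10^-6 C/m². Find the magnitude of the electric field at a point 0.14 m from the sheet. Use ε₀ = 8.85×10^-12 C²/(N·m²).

E ≈ 4.38e5 N/C

By planar symmetry E is perpendicular to the sheet and uniform; use a Gaussian pillbox with flat faces of area A on each side of the sheet.
Flux Φ = 2EA and Q_enc = σA, so 2EA = σA/ε₀ ⇒ E = |σ|/(2ε₀), independent of distance.
E = |σ|/(2ε₀) = (7.75e-6)/(2·8.85×10^-12) = 4.38×10^5 N/C.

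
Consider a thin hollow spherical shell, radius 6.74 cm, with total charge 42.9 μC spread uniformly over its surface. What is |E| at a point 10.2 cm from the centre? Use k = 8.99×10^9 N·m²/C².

|E| = 3.71×10^7 N/C

By spherical symmetry E is radial; choose a Gaussian sphere of radius r = 10.2 cm (r > 6.74 cm).
The entire shell is enclosed: Q_enc = 4.29e-5 C.
By Gauss's law, ∮E·dA = E·4πr² = Q_enc/ε₀.
E = k|Q_enc|/r² = (8.99×10^9)(4.29×10^-5)/(0.102)² = 3.71e7 N/C.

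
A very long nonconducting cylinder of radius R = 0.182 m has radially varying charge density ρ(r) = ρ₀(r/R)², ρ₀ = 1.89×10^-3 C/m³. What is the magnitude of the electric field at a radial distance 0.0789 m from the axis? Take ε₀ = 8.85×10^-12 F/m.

Coaxial Gaussian cylinder, radius r = 0.0789 m, length L (r < R).
λ_enc = ∫₀^r ρ(r')·2πr' dr' = (2πρ₀/R²)·r^4/4 = 3.473e-6 C/m.
Applying ∮E·dA = Q_enc/ε₀ with the end caps contributing no flux:
E = |λ_enc|/(2πε₀r) = (3.473×10^-6)/(2π·8.85×10^-12·0.0789) = 7.92×10^5 N/C.

E = 7.92e5 V/m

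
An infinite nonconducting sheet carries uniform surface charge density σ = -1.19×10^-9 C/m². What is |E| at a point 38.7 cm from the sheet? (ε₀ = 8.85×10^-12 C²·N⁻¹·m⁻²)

67.2 V/m

Choose a cylindrical pillbox piercing the sheet, end faces (area A) parallel to it.
Flux Φ = 2EA and Q_enc = σA, so 2EA = σA/ε₀ ⇒ E = |σ|/(2ε₀), independent of distance.
E = |σ|/(2ε₀) = (1.19×10^-9)/(2·8.85×10^-12) = 67.2 N/C.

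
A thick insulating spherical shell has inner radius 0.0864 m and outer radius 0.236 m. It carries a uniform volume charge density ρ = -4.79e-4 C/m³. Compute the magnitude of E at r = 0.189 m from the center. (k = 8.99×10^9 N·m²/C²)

By spherical symmetry E is radial; choose a Gaussian sphere of radius r = 0.189 m (within the shell material, 0.0864 m < r < 0.236 m).
Enclosed charge is the volume from a to r: Q_enc = (4π/3)ρ(r³ − a³) = -1.225×10^-5 C.
Gauss's law: E·4πr² = Q_enc/ε₀.
E = k|Q_enc|/r² = (8.99×10^9)(1.225×10^-5)/(0.189)² = 3.08e6 N/C.

3.08×10^6 N/C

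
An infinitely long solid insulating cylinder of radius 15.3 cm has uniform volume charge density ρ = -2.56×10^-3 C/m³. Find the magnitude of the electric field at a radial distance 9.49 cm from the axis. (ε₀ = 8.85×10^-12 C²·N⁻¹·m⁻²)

Coaxial Gaussian cylinder, radius r = 9.49 cm, length L (r < R).
Charge inside radius r per length L is ρ·πr²·L, so λ_enc = ρπr² = -7.243×10^-5 C/m.
Gauss's law: E·2πrL = λ_enc L/ε₀.
E = |λ_enc|/(2πε₀r) = (7.243e-5)/(2π·8.85×10^-12·0.0949) = 1.37e7 N/C.

E = 1.37×10^7 N/C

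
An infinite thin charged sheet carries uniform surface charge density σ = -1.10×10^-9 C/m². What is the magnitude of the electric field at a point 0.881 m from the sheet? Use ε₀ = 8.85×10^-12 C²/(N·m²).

By planar symmetry E is perpendicular to the sheet and uniform; use a Gaussian pillbox with flat faces of area A on each side of the sheet.
Flux Φ = 2EA and Q_enc = σA, so 2EA = σA/ε₀ ⇒ E = |σ|/(2ε₀), independent of distance.
E = |σ|/(2ε₀) = (1.10×10^-9)/(2·8.85×10^-12) = 62.1 N/C.

|E| = 62.1 N/C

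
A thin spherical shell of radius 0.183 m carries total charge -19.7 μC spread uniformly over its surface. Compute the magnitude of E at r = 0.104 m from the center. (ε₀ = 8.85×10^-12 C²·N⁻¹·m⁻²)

Take a concentric spherical Gaussian surface of radius r = 0.104 m (inside the shell, r < 0.183 m).
No charge lies within this surface, so Q_enc = 0 and Gauss's law gives E·4πr² = 0 ⇒ E = 0.

E = 0 (no enclosed charge)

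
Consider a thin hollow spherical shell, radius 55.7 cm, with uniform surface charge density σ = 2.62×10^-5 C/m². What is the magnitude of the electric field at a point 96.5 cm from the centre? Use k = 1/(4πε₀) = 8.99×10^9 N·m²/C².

E = 9.86×10^5 N/C

By spherical symmetry E is radial; choose a Gaussian sphere of radius r = 96.5 cm (r > 55.7 cm).
The entire shell is enclosed: Q_enc = σ·4πR² = (2.62e-5)·4π·(0.557)² = 1.021×10^-4 C.
Applying ∮E·dA = Q_enc/ε₀ with Φ = E(4πr²):
E = k|Q_enc|/r² = (8.99×10^9)(1.021×10^-4)/(0.965)² = 9.86×10^5 N/C.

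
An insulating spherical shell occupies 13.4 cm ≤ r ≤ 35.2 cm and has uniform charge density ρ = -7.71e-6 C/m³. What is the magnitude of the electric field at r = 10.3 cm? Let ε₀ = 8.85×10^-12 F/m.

|E| = 0 V/m

Use a concentric Gaussian sphere at r = 10.3 cm (r < 13.4 cm, inside the empty cavity).
No charge is enclosed, so by Gauss's law E·4πr² = 0 ⇒ E = 0.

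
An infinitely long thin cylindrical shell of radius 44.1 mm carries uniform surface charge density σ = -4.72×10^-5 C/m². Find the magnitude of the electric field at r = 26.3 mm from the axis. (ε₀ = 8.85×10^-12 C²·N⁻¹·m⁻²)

E = 0 (no enclosed charge)

Choose a coaxial cylinder of radius r = 26.3 mm (arbitrary length L) as the Gaussian surface (r < 44.1 mm, inside the shell).
No charge is enclosed, so Gauss's law gives E·2πrL = 0 ⇒ E = 0.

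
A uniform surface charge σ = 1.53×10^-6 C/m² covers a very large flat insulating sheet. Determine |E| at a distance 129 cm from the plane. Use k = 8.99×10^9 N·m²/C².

By planar symmetry E is perpendicular to the sheet and uniform; use a Gaussian pillbox with flat faces of area A on each side of the sheet.
Flux Φ = 2EA and Q_enc = σA, so 2EA = σA/ε₀ ⇒ E = |σ|/(2ε₀), independent of distance.
E = 2πk|σ| = 2π(8.99×10^9)(1.53e-6) = 8.64e4 N/C.

8.64e4 N/C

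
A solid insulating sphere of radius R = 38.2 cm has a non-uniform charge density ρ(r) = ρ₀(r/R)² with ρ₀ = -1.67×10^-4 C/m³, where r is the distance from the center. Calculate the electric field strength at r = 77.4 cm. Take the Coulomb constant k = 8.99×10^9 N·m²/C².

Use a concentric Gaussian sphere at r = 77.4 cm (r > R, all charge enclosed).
Q_enc = 4π ∫₀^R ρ₀(r'/R)^2 r'² dr' = 4πρ₀R³/5 = -2.34e-5 C.
Since E is radial and uniform over the Gaussian sphere, Φ = E·4πr² = Q_enc/ε₀.
E = k|Q_enc|/r² = (8.99×10^9)(2.34×10^-5)/(0.774)² = 3.51×10^5 N/C.

3.51×10^5 V/m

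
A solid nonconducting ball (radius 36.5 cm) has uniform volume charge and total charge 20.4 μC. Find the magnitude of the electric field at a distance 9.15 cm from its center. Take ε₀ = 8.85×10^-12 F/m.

E = 3.45×10^5 N/C

Take a concentric spherical Gaussian surface of radius r = 9.15 cm (r < R).
For a uniform sphere the enclosed fraction is (r/R)³, so Q_enc = (20.4 μC)(0.0915/0.365)³ = 3.214×10^-7 C.
Applying ∮E·dA = Q_enc/ε₀ with Φ = E(4πr²):
E = |Q_enc|/(4πε₀r²) = (3.214×10^-7)/(4π·8.85×10^-12·(0.0915)²) = 3.45×10^5 N/C.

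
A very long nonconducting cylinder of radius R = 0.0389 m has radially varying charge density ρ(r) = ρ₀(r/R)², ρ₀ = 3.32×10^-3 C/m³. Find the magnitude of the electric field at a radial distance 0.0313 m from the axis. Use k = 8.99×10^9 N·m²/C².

Take a coaxial cylindrical Gaussian surface of radius r = 0.0313 m and length L (r < R).
λ_enc = ∫₀^r ρ(r')·2πr' dr' = (2πρ₀/R²)·r^4/4 = 3.308×10^-6 C/m.
Gauss's law: E·2πrL = λ_enc L/ε₀.
E = 2k|λ_enc|/r = 2(8.99×10^9)(3.308e-6)/(0.0313) = 1.90e6 N/C.

E = 1.90×10^6 V/m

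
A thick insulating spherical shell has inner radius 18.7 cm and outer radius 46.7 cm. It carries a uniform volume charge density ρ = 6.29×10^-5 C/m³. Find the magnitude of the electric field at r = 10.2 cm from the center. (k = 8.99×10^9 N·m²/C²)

E = 0 (no enclosed charge)

Take a concentric spherical Gaussian surface of radius r = 10.2 cm (r < 18.7 cm, inside the empty cavity).
Q_enc = 0 (all charge lies at larger r); Gauss's law gives E = 0.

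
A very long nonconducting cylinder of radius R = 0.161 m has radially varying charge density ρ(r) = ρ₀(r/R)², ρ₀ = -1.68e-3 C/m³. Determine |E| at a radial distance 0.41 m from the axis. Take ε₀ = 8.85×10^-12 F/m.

3.00×10^6 V/m

Take a coaxial cylindrical Gaussian surface of radius r = 0.41 m and length L (r > R, full charge per length enclosed).
λ_enc = 2π ∫₀^R ρ₀(r'/R)^2 r' dr' = 2πρ₀R²/4 = -6.84×10^-5 C/m.
Since E is radial and uniform over the curved surface, Φ = E·2πrL = Q_enc/ε₀ = λ_enc L/ε₀.
E = |λ_enc|/(2πε₀r) = (6.84×10^-5)/(2π·8.85×10^-12·0.41) = 3.00e6 N/C.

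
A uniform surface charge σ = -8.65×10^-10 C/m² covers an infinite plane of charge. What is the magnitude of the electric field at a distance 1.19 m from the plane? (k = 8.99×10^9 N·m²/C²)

By planar symmetry E is perpendicular to the sheet and uniform; use a Gaussian pillbox with flat faces of area A on each side of the sheet.
Only the two end caps contribute flux: Φ = 2EA. With Q_enc = σA, Gauss's law gives E = |σ|/(2ε₀).
E = 2πk|σ| = 2π(8.99×10^9)(8.65×10^-10) = 48.9 N/C.

E ≈ 48.9 N/C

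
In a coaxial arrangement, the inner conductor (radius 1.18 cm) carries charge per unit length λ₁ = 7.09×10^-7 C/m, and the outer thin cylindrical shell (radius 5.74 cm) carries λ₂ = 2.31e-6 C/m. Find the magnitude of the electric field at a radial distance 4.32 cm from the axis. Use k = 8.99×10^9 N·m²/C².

2.95e5 V/m

Coaxial Gaussian cylinder, radius r = 4.32 cm, length L (between the conductors, 1.18 cm < r < 5.74 cm).
The shell at 5.74 cm lies outside the Gaussian surface, so λ_enc = λ₁ = 7.09×10^-7 C/m.
Applying ∮E·dA = Q_enc/ε₀ with the end caps contributing no flux:
E = 2k|λ_enc|/r = 2(8.99×10^9)(7.09×10^-7)/(0.0432) = 2.95e5 N/C.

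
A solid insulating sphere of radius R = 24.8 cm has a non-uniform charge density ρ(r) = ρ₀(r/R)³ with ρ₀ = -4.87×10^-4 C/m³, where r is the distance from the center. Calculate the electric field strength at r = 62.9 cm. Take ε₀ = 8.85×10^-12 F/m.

Symmetry ⇒ E = E(r) r̂. Gaussian sphere of radius r = 62.9 cm (r > R, all charge enclosed).
Q_enc = 4π ∫₀^R ρ₀(r'/R)^3 r'² dr' = 4πρ₀R³/6 = -1.556×10^-5 C.
By Gauss's law, ∮E·dA = E·4πr² = Q_enc/ε₀.
E = |Q_enc|/(4πε₀r²) = (1.556e-5)/(4π·8.85×10^-12·(0.629)²) = 3.54e5 N/C.

|E| ≈ 3.54×10^5 N/C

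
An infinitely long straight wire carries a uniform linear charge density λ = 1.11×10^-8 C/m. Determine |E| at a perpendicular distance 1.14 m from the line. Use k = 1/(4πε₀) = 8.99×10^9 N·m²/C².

|E| ≈ 175 N/C

Choose a coaxial cylinder of radius r = 1.14 m (arbitrary length L) as the Gaussian surface.
Q_enc = λL, so λ_enc = 1.11×10^-8 C/m.
Since E is radial and uniform over the curved surface, Φ = E·2πrL = Q_enc/ε₀ = λ_enc L/ε₀.
E = 2k|λ_enc|/r = 2(8.99×10^9)(1.11×10^-8)/(1.14) = 175 N/C.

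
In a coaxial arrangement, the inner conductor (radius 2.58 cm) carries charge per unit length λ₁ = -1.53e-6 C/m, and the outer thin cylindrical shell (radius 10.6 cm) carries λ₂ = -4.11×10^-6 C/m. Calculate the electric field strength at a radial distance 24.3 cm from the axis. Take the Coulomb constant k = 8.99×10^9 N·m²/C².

|E| = 4.17×10^5 V/m

Choose a coaxial cylinder of radius r = 24.3 cm (arbitrary length L) as the Gaussian surface (r > 10.6 cm, enclosing both).
λ_enc = λ₁ + λ₂ = (-1.53e-6) + (-4.11×10^-6) = -5.64e-6 C/m.
Applying ∮E·dA = Q_enc/ε₀ with the end caps contributing no flux:
E = 2k|λ_enc|/r = 2(8.99×10^9)(5.64e-6)/(0.243) = 4.17×10^5 N/C.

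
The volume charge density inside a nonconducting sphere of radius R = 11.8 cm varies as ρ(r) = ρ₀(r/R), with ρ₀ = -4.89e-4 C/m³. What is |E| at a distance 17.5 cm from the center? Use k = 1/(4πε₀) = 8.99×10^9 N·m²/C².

Symmetry ⇒ E = E(r) r̂. Gaussian sphere of radius r = 17.5 cm (r > R, all charge enclosed).
Q_enc = 4π ∫₀^R ρ₀(r'/R)^1 r'² dr' = 4πρ₀R³/4 = -2.524×10^-6 C.
By Gauss's law, ∮E·dA = E·4πr² = Q_enc/ε₀.
E = k|Q_enc|/r² = (8.99×10^9)(2.524×10^-6)/(0.175)² = 7.41×10^5 N/C.

7.41×10^5 N/C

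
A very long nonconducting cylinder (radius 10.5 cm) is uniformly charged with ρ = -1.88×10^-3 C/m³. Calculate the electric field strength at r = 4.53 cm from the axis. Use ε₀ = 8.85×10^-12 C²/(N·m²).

Take a coaxial cylindrical Gaussian surface of radius r = 4.53 cm and length L (r < R).
Charge inside radius r per length L is ρ·πr²·L, so λ_enc = ρπr² = -1.212×10^-5 C/m.
By Gauss's law (flux through the curved wall only), E·2πrL = λ_enc L/ε₀.
E = |λ_enc|/(2πε₀r) = (1.212e-5)/(2π·8.85×10^-12·0.0453) = 4.81×10^6 N/C.

E = 4.81×10^6 N/C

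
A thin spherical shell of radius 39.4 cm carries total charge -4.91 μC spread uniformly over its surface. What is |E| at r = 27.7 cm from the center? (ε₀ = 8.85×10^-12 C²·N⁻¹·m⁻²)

Take a concentric spherical Gaussian surface of radius r = 27.7 cm (inside the shell, r < 39.4 cm).
No charge lies within this surface, so Q_enc = 0 and Gauss's law gives E·4πr² = 0 ⇒ E = 0.

E = 0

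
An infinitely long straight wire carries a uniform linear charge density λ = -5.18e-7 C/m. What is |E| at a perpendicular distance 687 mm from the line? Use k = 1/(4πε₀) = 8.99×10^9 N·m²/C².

E ≈ 1.36e4 V/m

Take a coaxial cylindrical Gaussian surface of radius r = 687 mm and length L.
Q_enc = λL, so λ_enc = -5.18×10^-7 C/m.
Applying ∮E·dA = Q_enc/ε₀ with the end caps contributing no flux:
E = 2k|λ_enc|/r = 2(8.99×10^9)(5.18e-7)/(0.687) = 1.36e4 N/C.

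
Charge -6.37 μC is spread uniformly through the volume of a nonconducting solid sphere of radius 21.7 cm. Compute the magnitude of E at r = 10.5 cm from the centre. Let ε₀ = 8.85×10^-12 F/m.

E ≈ 5.89e5 V/m

Use a concentric Gaussian sphere at r = 10.5 cm (r < R).
Only the charge within r is enclosed: Q_enc = Q·(r/R)³ = (-6.37 μC)·(10.5 cm/21.7 cm)³ = -7.217×10^-7 C.
Since E is radial and uniform over the Gaussian sphere, Φ = E·4πr² = Q_enc/ε₀.
E = |Q_enc|/(4πε₀r²) = (7.217e-7)/(4π·8.85×10^-12·(0.105)²) = 5.89e5 N/C.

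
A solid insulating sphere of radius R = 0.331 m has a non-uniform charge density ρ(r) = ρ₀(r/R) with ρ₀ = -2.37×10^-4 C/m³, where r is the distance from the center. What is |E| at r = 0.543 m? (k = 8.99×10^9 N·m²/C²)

|E| = 8.23e5 N/C

Take a concentric spherical Gaussian surface of radius r = 0.543 m (r > R, all charge enclosed).
Q_enc = 4π ∫₀^R ρ₀(r'/R)^1 r'² dr' = 4πρ₀R³/4 = -2.70×10^-5 C.
Applying ∮E·dA = Q_enc/ε₀ with Φ = E(4πr²):
E = k|Q_enc|/r² = (8.99×10^9)(2.70e-5)/(0.543)² = 8.23e5 N/C.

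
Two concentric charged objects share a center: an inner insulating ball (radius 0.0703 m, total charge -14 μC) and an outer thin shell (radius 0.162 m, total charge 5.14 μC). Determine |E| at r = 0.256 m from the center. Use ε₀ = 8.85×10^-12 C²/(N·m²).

Take a concentric spherical Gaussian surface of radius r = 0.256 m (r > 0.162 m, enclosing both).
Q_enc = (-14 μC) + (5.14 μC) = -8.86×10^-6 C.
Gauss's law: E·4πr² = Q_enc/ε₀.
E = |Q_enc|/(4πε₀r²) = (8.86e-6)/(4π·8.85×10^-12·(0.256)²) = 1.22×10^6 N/C.

E = 1.22e6 N/C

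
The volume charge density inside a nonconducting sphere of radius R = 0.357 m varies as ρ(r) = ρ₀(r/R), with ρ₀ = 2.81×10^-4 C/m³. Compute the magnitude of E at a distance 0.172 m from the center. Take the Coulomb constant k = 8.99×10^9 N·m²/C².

|E| = 6.58×10^5 V/m

By spherical symmetry E is radial; choose a Gaussian sphere of radius r = 0.172 m (r < R).
Q_enc = ∫₀^r ρ(r')·4πr'² dr' = (4πρ₀/R) ∫₀^r r'^3 dr' = 4πρ₀ r^4/(4·R) = 2.164×10^-6 C.
Applying ∮E·dA = Q_enc/ε₀ with Φ = E(4πr²):
E = k|Q_enc|/r² = (8.99×10^9)(2.164×10^-6)/(0.172)² = 6.58×10^5 N/C.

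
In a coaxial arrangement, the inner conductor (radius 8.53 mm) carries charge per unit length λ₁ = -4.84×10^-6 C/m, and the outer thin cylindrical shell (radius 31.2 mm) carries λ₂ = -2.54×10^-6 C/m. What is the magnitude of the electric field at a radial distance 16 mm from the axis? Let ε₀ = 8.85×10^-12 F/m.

E ≈ 5.44e6 N/C

Coaxial Gaussian cylinder, radius r = 16 mm, length L (between the conductors, 8.53 mm < r < 31.2 mm).
Only the inner wire is enclosed; the outer shell contributes nothing inside itself. λ_enc = λ₁ = -4.84×10^-6 C/m.
Since E is radial and uniform over the curved surface, Φ = E·2πrL = Q_enc/ε₀ = λ_enc L/ε₀.
E = |λ_enc|/(2πε₀r) = (4.84×10^-6)/(2π·8.85×10^-12·0.016) = 5.44×10^6 N/C.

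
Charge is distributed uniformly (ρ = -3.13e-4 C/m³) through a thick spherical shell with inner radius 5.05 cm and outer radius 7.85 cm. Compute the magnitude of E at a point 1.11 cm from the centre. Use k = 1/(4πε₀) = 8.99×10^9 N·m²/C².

E = 0 (no enclosed charge)

By spherical symmetry E is radial; choose a Gaussian sphere of radius r = 1.11 cm (r < 5.05 cm, inside the empty cavity).
No charge is enclosed, so by Gauss's law E·4πr² = 0 ⇒ E = 0.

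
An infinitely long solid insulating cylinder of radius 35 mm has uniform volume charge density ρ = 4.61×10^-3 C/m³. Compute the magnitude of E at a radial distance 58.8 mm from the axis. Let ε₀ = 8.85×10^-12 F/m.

By cylindrical symmetry E is radial; use a coaxial Gaussian cylinder of radius 58.8 mm and length L (r > 35 mm, full cross-section enclosed).
λ_enc = ρ·πR² = (4.61×10^-3)π(0.035)² = 1.774e-5 C/m.
Gauss's law: E·2πrL = λ_enc L/ε₀.
E = |λ_enc|/(2πε₀r) = (1.774×10^-5)/(2π·8.85×10^-12·0.0588) = 5.43e6 N/C.

5.43×10^6 N/C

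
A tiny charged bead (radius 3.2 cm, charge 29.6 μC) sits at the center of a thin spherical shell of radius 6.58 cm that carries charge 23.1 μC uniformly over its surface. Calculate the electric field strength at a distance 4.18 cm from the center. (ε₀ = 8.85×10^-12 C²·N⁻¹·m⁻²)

E ≈ 1.52×10^8 N/C

Symmetry ⇒ E = E(r) r̂. Gaussian sphere of radius r = 4.18 cm (between the bodies, 3.2 cm < r < 6.58 cm).
The shell at 6.58 cm lies outside the Gaussian surface, so Q_enc = 29.6 μC = 2.96×10^-5 C.
By Gauss's law, ∮E·dA = E·4πr² = Q_enc/ε₀.
E = |Q_enc|/(4πε₀r²) = (2.96×10^-5)/(4π·8.85×10^-12·(0.0418)²) = 1.52e8 N/C.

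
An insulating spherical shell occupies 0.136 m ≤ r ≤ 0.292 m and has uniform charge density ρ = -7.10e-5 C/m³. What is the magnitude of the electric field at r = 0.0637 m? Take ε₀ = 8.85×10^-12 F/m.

E = 0

Use a concentric Gaussian sphere at r = 0.0637 m (r < 0.136 m, inside the empty cavity).
No charge is enclosed, so by Gauss's law E·4πr² = 0 ⇒ E = 0.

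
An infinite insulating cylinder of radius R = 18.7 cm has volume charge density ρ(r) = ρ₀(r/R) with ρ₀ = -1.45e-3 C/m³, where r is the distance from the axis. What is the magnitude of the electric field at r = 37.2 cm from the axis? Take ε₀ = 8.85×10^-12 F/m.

Choose a coaxial cylinder of radius r = 37.2 cm (arbitrary length L) as the Gaussian surface (r > R, full charge per length enclosed).
λ_enc = 2π ∫₀^R ρ₀(r'/R)^1 r' dr' = 2πρ₀R²/3 = -1.062×10^-4 C/m.
Applying ∮E·dA = Q_enc/ε₀ with the end caps contributing no flux:
E = |λ_enc|/(2πε₀r) = (1.062×10^-4)/(2π·8.85×10^-12·0.372) = 5.13×10^6 N/C.

|E| ≈ 5.13×10^6 V/m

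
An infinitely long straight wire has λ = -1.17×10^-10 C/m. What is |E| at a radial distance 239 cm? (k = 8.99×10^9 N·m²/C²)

E ≈ 0.88 N/C

Choose a coaxial cylinder of radius r = 239 cm (arbitrary length L) as the Gaussian surface.
Q_enc = λL, so λ_enc = -1.17×10^-10 C/m.
By Gauss's law (flux through the curved wall only), E·2πrL = λ_enc L/ε₀.
E = 2k|λ_enc|/r = 2(8.99×10^9)(1.17e-10)/(2.39) = 0.88 N/C.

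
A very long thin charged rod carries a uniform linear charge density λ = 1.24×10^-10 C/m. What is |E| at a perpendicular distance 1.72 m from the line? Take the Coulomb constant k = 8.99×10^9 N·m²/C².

Take a coaxial cylindrical Gaussian surface of radius r = 1.72 m and length L.
Q_enc = λL, so λ_enc = 1.24×10^-10 C/m.
Applying ∮E·dA = Q_enc/ε₀ with the end caps contributing no flux:
E = 2k|λ_enc|/r = 2(8.99×10^9)(1.24×10^-10)/(1.72) = 1.3 N/C.

1.3 V/m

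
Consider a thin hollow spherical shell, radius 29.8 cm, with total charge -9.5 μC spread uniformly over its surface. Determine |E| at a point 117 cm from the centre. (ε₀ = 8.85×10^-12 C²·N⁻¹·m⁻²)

E ≈ 6.24×10^4 N/C

By spherical symmetry E is radial; choose a Gaussian sphere of radius r = 117 cm (r > 29.8 cm).
The entire shell is enclosed: Q_enc = -9.50×10^-6 C.
Gauss's law: E·4πr² = Q_enc/ε₀.
E = |Q_enc|/(4πε₀r²) = (9.50×10^-6)/(4π·8.85×10^-12·(1.17)²) = 6.24e4 N/C.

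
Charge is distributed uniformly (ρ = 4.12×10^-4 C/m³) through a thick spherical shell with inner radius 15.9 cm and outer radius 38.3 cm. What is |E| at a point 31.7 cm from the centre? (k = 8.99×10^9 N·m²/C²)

|E| ≈ 4.30×10^6 N/C

Use a concentric Gaussian sphere at r = 31.7 cm (within the shell material, 15.9 cm < r < 38.3 cm).
Only the shell between 15.9 cm and r is enclosed: Q_enc = ρ·(4π/3)(r³ − a³) = (4.12×10^-4)·(4π/3)·((0.317)³ − (0.159)³) = 4.804e-5 C.
Since E is radial and uniform over the Gaussian sphere, Φ = E·4πr² = Q_enc/ε₀.
E = k|Q_enc|/r² = (8.99×10^9)(4.804×10^-5)/(0.317)² = 4.30e6 N/C.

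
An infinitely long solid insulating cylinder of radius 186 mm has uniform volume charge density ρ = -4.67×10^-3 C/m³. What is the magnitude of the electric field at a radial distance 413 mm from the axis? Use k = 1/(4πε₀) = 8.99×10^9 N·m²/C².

Choose a coaxial cylinder of radius r = 413 mm (arbitrary length L) as the Gaussian surface (r > 186 mm, full cross-section enclosed).
λ_enc = ρ·πR² = (-4.67×10^-3)π(0.186)² = -5.076e-4 C/m.
Applying ∮E·dA = Q_enc/ε₀ with the end caps contributing no flux:
E = 2k|λ_enc|/r = 2(8.99×10^9)(5.076×10^-4)/(0.413) = 2.21×10^7 N/C.

E ≈ 2.21×10^7 V/m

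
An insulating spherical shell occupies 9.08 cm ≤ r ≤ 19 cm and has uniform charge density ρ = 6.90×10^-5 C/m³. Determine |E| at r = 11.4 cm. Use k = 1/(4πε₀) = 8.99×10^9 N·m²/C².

E = 1.47×10^5 N/C

Use a concentric Gaussian sphere at r = 11.4 cm (within the shell material, 9.08 cm < r < 19 cm).
Enclosed charge is the volume from a to r: Q_enc = (4π/3)ρ(r³ − a³) = 2.118e-7 C.
Since E is radial and uniform over the Gaussian sphere, Φ = E·4πr² = Q_enc/ε₀.
E = k|Q_enc|/r² = (8.99×10^9)(2.118×10^-7)/(0.114)² = 1.47×10^5 N/C.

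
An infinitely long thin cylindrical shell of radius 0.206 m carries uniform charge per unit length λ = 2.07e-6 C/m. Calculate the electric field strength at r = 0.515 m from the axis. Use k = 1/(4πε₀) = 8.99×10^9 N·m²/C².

E = 7.23e4 N/C

By cylindrical symmetry E is radial; use a coaxial Gaussian cylinder of radius 0.515 m and length L (r > 0.206 m).
The full line charge is enclosed: λ_enc = 2.07×10^-6 C/m.
Gauss's law: E·2πrL = λ_enc L/ε₀.
E = 2k|λ_enc|/r = 2(8.99×10^9)(2.07×10^-6)/(0.515) = 7.23×10^4 N/C.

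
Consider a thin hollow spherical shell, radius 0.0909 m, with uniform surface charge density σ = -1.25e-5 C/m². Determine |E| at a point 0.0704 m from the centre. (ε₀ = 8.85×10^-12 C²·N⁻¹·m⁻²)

E = 0 (no enclosed charge)

By spherical symmetry E is radial; choose a Gaussian sphere of radius r = 0.0704 m (inside the shell, r < 0.0909 m).
No charge lies within this surface, so Q_enc = 0 and Gauss's law gives E·4πr² = 0 ⇒ E = 0.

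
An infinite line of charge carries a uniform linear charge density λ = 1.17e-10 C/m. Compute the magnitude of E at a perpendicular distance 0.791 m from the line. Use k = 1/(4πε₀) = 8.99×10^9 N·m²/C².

By cylindrical symmetry E is radial; use a coaxial Gaussian cylinder of radius 0.791 m and length L.
Q_enc = λL, so λ_enc = 1.17×10^-10 C/m.
Gauss's law: E·2πrL = λ_enc L/ε₀.
E = 2k|λ_enc|/r = 2(8.99×10^9)(1.17×10^-10)/(0.791) = 2.66 N/C.

E ≈ 2.66 V/m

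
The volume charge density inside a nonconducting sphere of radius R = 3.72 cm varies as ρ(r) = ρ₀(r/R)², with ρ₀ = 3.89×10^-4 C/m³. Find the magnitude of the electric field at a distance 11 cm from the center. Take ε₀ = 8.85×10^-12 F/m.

Use a concentric Gaussian sphere at r = 11 cm (r > R, all charge enclosed).
Q_enc = 4π ∫₀^R ρ₀(r'/R)^2 r'² dr' = 4πρ₀R³/5 = 5.033×10^-8 C.
By Gauss's law, ∮E·dA = E·4πr² = Q_enc/ε₀.
E = |Q_enc|/(4πε₀r²) = (5.033×10^-8)/(4π·8.85×10^-12·(0.11)²) = 3.74×10^4 N/C.

|E| = 3.74e4 N/C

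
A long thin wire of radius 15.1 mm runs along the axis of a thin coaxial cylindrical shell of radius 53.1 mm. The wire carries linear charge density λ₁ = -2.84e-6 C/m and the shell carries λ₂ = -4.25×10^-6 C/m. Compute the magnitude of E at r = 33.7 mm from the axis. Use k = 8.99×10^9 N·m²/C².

Coaxial Gaussian cylinder, radius r = 33.7 mm, length L (between the conductors, 15.1 mm < r < 53.1 mm).
The shell at 53.1 mm lies outside the Gaussian surface, so λ_enc = λ₁ = -2.84×10^-6 C/m.
Gauss's law: E·2πrL = λ_enc L/ε₀.
E = 2k|λ_enc|/r = 2(8.99×10^9)(2.84×10^-6)/(0.0337) = 1.52e6 N/C.

E = 1.52×10^6 N/C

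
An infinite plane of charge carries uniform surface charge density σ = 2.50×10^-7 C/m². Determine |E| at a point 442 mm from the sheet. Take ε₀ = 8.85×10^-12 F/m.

The symmetry is planar: E is normal to the sheet and the same magnitude on both sides. Take a pillbox straddling the sheet with end-cap area A.
Only the two end caps contribute flux: Φ = 2EA. With Q_enc = σA, Gauss's law gives E = |σ|/(2ε₀).
E = |σ|/(2ε₀) = (2.50×10^-7)/(2·8.85×10^-12) = 1.41×10^4 N/C.

|E| = 1.41×10^4 V/m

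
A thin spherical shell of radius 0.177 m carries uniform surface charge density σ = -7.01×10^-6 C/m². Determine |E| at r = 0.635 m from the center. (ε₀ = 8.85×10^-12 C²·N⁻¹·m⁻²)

6.15×10^4 N/C

Use a concentric Gaussian sphere at r = 0.635 m (r > 0.177 m).
The entire shell is enclosed: Q_enc = σ·4πR² = (-7.01e-6)·4π·(0.177)² = -2.76e-6 C.
By Gauss's law, ∮E·dA = E·4πr² = Q_enc/ε₀.
E = |Q_enc|/(4πε₀r²) = (2.76e-6)/(4π·8.85×10^-12·(0.635)²) = 6.15e4 N/C.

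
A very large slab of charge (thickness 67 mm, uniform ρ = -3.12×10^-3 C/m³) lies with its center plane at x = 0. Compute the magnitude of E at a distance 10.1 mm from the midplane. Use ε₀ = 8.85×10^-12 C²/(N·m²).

E ≈ 3.56e6 N/C

By symmetry E is perpendicular to the slab. A Gaussian pillbox from −10.1 mm to +10.1 mm (face area A) lies entirely within the slab.
Q_enc = ρ·(2x)·A and flux = 2EA, so 2EA = 2ρxA/ε₀ ⇒ E = |ρ|x/ε₀.
E = (3.12×10^-3)(0.0101)/(8.85×10^-12) = 3.56×10^6 N/C.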